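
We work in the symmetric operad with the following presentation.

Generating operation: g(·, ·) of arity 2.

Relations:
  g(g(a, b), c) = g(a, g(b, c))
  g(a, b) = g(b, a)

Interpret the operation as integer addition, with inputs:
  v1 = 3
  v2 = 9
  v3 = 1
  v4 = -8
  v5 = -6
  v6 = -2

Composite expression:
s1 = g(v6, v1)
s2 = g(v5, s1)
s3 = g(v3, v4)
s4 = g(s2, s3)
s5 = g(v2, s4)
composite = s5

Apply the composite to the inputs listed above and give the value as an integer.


-3

g(v6, v1) = 1
g(v5, g(v6, v1)) = -5
g(v3, v4) = -7
g(g(v5, g(v6, v1)), g(v3, v4)) = -12
g(v2, g(g(v5, g(v6, v1)), g(v3, v4))) = -3


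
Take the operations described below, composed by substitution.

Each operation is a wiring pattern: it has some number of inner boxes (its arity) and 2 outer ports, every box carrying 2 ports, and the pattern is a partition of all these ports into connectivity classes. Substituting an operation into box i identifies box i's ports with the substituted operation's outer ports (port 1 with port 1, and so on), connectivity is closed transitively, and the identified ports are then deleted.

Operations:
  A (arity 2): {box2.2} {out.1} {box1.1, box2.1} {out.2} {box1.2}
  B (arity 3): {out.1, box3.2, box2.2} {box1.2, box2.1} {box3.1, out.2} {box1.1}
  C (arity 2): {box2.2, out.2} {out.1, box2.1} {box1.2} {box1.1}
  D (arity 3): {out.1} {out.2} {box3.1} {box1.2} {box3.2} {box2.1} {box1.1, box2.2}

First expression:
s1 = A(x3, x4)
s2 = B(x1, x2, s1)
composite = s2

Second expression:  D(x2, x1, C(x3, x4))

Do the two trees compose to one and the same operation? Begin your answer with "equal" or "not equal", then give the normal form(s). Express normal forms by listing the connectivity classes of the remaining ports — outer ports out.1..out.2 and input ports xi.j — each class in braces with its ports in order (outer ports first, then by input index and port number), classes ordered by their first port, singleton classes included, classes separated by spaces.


not equal; the first gives {out.1, x2.2} {out.2} {x1.1} {x1.2, x2.1} {x3.1, x4.1} {x3.2} {x4.2} and the second {out.1} {out.2} {x1.1} {x1.2, x2.1} {x2.2} {x3.1} {x3.2} {x4.1} {x4.2}


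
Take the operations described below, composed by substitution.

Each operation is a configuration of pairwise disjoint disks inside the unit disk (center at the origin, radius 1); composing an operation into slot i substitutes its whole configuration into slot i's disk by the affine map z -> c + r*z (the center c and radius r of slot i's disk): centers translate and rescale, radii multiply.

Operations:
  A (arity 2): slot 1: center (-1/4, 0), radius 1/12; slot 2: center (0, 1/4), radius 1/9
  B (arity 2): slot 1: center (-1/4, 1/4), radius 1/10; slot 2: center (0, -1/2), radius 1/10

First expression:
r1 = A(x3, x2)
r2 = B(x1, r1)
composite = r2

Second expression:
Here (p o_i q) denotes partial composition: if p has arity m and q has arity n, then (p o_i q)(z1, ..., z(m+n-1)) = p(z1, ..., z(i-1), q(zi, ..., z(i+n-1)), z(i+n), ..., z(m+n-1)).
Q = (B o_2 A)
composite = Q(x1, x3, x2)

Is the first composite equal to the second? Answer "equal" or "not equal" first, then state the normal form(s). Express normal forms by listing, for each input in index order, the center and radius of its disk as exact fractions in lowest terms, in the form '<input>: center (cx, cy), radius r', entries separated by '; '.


Reducing the first expression gives x1: center (-1/4, 1/4), radius 1/10; x2: center (0, -19/40), radius 1/90; x3: center (-1/40, -1/2), radius 1/120
Reducing the second expression gives x1: center (-1/4, 1/4), radius 1/10; x2: center (0, -19/40), radius 1/90; x3: center (-1/40, -1/2), radius 1/120
Identical normal forms: equal.

equal; both compose to x1: center (-1/4, 1/4), radius 1/10; x2: center (0, -19/40), radius 1/90; x3: center (-1/40, -1/2), radius 1/120


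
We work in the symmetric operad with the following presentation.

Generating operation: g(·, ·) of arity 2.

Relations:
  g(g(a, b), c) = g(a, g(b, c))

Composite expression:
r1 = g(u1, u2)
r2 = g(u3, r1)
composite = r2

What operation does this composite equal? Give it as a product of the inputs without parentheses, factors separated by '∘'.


Associativity of g dissolves the nesting; only the u-input order survives.
g(u1, u2) unparenthesizes to u1 ∘ u2
g(u3, g(u1, u2)) unparenthesizes to u3 ∘ u1 ∘ u2

u3 ∘ u1 ∘ u2


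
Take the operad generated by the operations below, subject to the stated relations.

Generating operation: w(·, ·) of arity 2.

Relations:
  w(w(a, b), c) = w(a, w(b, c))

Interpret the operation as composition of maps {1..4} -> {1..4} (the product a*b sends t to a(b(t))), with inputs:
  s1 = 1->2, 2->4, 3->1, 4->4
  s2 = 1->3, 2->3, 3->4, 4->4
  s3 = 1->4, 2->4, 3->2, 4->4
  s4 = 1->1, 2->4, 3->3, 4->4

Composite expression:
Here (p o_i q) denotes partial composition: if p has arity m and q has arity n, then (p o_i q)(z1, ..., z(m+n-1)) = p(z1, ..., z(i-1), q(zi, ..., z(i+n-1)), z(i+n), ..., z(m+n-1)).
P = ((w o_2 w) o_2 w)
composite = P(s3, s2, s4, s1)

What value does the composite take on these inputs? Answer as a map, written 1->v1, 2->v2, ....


w(s2, s4) = 1->3, 2->4, 3->4, 4->4
w(w(s2, s4), s1) = 1->4, 2->4, 3->3, 4->4
w(s3, w(w(s2, s4), s1)) = 1->4, 2->4, 3->2, 4->4

1->4, 2->4, 3->2, 4->4


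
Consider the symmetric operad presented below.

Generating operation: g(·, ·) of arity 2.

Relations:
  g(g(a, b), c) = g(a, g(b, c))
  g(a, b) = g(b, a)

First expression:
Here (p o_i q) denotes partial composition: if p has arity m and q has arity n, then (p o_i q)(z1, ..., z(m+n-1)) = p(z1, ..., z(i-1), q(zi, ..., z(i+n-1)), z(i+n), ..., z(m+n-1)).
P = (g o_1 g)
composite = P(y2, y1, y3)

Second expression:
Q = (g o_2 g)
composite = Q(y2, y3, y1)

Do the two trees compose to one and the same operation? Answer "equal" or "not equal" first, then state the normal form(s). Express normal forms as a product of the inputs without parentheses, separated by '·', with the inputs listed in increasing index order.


equal; both compose to y1 · y2 · y3

The first composite normalizes to y1 · y2 · y3
The second composite normalizes to y1 · y2 · y3
Identical normal forms: equal.


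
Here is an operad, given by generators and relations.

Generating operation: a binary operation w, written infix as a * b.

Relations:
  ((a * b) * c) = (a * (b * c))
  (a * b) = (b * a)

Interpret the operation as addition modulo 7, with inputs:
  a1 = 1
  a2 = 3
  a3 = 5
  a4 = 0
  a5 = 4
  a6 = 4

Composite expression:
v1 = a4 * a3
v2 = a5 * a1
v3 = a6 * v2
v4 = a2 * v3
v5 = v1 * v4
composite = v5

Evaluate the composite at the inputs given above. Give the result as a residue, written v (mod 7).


3 (mod 7)

(a4 * a3) = 5
(a5 * a1) = 5
(a6 * (a5 * a1)) = 2
(a2 * (a6 * (a5 * a1))) = 5
((a4 * a3) * (a2 * (a6 * (a5 * a1)))) = 3


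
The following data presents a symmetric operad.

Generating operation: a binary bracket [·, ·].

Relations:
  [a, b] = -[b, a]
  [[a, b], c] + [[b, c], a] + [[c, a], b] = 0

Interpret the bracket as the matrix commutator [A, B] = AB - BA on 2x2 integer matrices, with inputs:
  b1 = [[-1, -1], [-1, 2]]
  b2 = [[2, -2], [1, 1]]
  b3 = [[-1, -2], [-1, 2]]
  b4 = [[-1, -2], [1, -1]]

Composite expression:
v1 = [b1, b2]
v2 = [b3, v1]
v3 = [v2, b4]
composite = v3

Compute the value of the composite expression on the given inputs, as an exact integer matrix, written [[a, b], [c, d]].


[b1, b2] = [[-3, 7], [2, 3]]
[b3, [b1, b2]] = [[3, -33], [12, -3]]
[[b3, [b1, b2]], b4] = [[-9, -12], [-6, 9]]

[[-9, -12], [-6, 9]]


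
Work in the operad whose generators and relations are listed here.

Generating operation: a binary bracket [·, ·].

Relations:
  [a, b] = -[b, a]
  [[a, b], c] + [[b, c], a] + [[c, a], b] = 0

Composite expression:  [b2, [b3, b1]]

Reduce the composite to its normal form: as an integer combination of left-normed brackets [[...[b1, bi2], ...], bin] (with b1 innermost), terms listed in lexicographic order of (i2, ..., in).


[[b1, b3], b2]

Antisymmetry and Jacobi reduce to b1-anchored left-normed brackets.
Composite bracket: [b2, [b3, b1]]
Each bracket splits as ab - ba, giving 4 signed words (2^2 = 4).
Collect the words opening with b1:
  sign of b1b3b2 is +1, so it contributes +[[b1, b3], b2]


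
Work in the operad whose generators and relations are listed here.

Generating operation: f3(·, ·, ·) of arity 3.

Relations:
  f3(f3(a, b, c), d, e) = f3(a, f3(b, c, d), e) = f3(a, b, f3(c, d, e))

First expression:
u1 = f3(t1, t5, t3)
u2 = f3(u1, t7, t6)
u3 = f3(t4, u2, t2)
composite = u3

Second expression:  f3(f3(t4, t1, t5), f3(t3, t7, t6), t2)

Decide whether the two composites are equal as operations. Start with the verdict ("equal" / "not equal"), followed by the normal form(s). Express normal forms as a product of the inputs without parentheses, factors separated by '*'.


equal; both compose to t4 * t1 * t5 * t3 * t7 * t6 * t2


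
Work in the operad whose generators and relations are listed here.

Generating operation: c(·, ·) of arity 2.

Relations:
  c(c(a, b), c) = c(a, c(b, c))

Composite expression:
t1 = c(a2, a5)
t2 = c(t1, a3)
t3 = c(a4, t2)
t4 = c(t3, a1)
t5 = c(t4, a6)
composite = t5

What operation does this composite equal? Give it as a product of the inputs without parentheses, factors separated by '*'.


a4 * a2 * a5 * a3 * a1 * a6

Associativity of c dissolves the nesting; only the a-input order survives.
c(a2, a5) flattens to a2 * a5
c(c(a2, a5), a3) flattens to a2 * a5 * a3
c(a4, c(c(a2, a5), a3)) flattens to a4 * a2 * a5 * a3
c(c(a4, c(c(a2, a5), a3)), a1) flattens to a4 * a2 * a5 * a3 * a1
c(c(c(a4, c(c(a2, a5), a3)), a1), a6) flattens to a4 * a2 * a5 * a3 * a1 * a6


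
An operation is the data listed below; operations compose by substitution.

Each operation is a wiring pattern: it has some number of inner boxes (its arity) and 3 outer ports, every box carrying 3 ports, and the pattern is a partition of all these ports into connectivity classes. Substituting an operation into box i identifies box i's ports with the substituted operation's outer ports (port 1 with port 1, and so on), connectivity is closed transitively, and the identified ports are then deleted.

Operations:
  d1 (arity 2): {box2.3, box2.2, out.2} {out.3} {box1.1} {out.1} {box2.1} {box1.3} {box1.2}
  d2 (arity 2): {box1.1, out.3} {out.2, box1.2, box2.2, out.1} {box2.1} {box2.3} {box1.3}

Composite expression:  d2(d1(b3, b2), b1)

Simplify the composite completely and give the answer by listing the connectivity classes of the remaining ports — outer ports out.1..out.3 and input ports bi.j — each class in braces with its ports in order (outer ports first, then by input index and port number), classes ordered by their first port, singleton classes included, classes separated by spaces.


{out.1, out.2, b1.2, b2.2, b2.3} {out.3} {b1.1} {b1.3} {b2.1} {b3.1} {b3.2} {b3.3}

Reachability decides: close wires over d2-identified ports.
composing d1 on (b3, b2), with out.j its own outer ports: {out.1} {out.2, b2.2, b2.3} {out.3} {b2.1} {b3.1} {b3.2} {b3.3}
composing d2 on (b3, b2, b1), with out.j its own outer ports: {out.1, out.2, b1.2, b2.2, b2.3} {out.3} {b1.1} {b1.3} {b2.1} {b3.1} {b3.2} {b3.3}


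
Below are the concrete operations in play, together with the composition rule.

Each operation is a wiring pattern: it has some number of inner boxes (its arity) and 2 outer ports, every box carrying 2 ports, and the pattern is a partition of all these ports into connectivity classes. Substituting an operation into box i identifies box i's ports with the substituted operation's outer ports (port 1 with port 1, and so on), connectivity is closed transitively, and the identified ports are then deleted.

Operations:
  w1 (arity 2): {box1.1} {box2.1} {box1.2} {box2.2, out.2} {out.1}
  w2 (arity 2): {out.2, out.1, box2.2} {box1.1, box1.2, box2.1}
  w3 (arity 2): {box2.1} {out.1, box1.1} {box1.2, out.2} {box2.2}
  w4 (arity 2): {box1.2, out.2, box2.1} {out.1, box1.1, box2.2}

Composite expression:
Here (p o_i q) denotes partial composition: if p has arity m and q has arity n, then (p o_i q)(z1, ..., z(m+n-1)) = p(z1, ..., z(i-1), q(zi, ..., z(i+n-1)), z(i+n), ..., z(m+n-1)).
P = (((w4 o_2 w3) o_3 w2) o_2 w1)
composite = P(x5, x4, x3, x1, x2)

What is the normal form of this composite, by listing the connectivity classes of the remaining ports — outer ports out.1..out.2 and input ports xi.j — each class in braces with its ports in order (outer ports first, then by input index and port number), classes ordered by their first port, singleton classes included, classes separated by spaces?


{out.1, x3.2, x5.1} {out.2, x5.2} {x1.1, x1.2, x2.1} {x2.2} {x3.1} {x4.1} {x4.2}

Reachability decides: close wires over w4-identified ports.
the subtree at w1 composes to {out.1} {out.2, x3.2} {x3.1} {x4.1} {x4.2} on (x4, x3); out.j = own outer ports
the subtree at w2 composes to {out.1, out.2, x2.2} {x1.1, x1.2, x2.1} on (x1, x2); out.j = own outer ports
the subtree at w3 composes to {out.1} {out.2, x3.2} {x1.1, x1.2, x2.1} {x2.2} {x3.1} {x4.1} {x4.2} on (x4, x3, x1, x2); out.j = own outer ports
the subtree at w4 composes to {out.1, x3.2, x5.1} {out.2, x5.2} {x1.1, x1.2, x2.1} {x2.2} {x3.1} {x4.1} {x4.2} on (x5, x4, x3, x1, x2); out.j = own outer ports


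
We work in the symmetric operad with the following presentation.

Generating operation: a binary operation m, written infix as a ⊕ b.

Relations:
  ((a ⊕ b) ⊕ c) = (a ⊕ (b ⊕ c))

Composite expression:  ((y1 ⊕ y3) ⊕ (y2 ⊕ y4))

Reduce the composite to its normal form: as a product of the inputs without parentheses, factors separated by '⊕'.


y1 ⊕ y3 ⊕ y2 ⊕ y4

Key point: m is associative — brackets drop, the y-order remains.
(y1 ⊕ y3) spells out as y1 ⊕ y3
(y2 ⊕ y4) spells out as y2 ⊕ y4
((y1 ⊕ y3) ⊕ (y2 ⊕ y4)) spells out as y1 ⊕ y3 ⊕ y2 ⊕ y4


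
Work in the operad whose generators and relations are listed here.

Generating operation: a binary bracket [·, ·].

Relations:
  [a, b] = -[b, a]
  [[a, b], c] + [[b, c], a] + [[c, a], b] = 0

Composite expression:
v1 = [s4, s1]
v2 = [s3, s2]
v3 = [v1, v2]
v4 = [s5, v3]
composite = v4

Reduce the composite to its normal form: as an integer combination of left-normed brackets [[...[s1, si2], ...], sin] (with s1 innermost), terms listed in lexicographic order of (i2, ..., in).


In the tensor algebra, words opening s1 carry the s1-anchored form.
Composite bracket: [s5, [[s4, s1], [s3, s2]]]
Applying ab - ba throughout gives 16 signed words (2^4 = 16).
Collect the words opening with s1:
  s1s4s2s3s5 appears with sign -1, giving the term -[[[[s1, s4], s2], s3], s5]
  s1s4s3s2s5 appears with sign +1, giving the term +[[[[s1, s4], s3], s2], s5]

-[[[[s1, s4], s2], s3], s5] + [[[[s1, s4], s3], s2], s5]


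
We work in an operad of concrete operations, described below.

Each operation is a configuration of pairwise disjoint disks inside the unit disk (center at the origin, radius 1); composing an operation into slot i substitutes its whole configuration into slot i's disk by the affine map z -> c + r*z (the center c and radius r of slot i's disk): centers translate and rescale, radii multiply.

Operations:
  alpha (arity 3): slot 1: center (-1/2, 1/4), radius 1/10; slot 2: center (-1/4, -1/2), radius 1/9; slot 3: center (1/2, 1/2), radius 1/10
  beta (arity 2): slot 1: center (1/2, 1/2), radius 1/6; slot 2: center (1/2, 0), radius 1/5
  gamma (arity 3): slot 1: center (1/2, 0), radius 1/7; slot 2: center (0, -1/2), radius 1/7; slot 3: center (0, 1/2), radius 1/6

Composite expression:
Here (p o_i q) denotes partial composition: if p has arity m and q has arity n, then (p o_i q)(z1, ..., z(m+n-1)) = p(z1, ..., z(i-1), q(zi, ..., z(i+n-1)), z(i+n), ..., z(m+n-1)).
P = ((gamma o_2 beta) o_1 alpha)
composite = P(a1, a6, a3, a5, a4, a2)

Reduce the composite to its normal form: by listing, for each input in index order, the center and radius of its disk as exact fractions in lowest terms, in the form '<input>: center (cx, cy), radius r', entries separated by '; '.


Follow each a-input down from gamma: c' goes to c + r*c', radius to r*r'.
a1 passes through 2 substitutions, ending at center (3/7, 1/28), radius 1/70
a6 passes through 2 substitutions, ending at center (13/28, -1/14), radius 1/63
a3 passes through 2 substitutions, ending at center (4/7, 1/14), radius 1/70
a5 passes through 2 substitutions, ending at center (1/14, -3/7), radius 1/42
a4 passes through 2 substitutions, ending at center (1/14, -1/2), radius 1/35
a2 passes through 1 substitution, ending at center (0, 1/2), radius 1/6

a1: center (3/7, 1/28), radius 1/70; a2: center (0, 1/2), radius 1/6; a3: center (4/7, 1/14), radius 1/70; a4: center (1/14, -1/2), radius 1/35; a5: center (1/14, -3/7), radius 1/42; a6: center (13/28, -1/14), radius 1/63


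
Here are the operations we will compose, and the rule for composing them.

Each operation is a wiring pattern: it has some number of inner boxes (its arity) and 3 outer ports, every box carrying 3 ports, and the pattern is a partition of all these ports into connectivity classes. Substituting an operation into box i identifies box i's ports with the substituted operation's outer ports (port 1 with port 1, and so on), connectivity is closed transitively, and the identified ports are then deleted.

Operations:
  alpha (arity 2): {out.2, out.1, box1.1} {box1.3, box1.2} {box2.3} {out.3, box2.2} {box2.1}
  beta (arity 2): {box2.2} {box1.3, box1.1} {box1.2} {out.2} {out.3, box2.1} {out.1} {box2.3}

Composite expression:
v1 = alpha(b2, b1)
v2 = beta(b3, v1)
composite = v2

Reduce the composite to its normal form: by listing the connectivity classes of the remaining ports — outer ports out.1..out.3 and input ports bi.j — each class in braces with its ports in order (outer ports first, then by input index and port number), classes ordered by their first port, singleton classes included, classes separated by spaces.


{out.1} {out.2} {out.3, b2.1} {b1.1} {b1.2} {b1.3} {b2.2, b2.3} {b3.1, b3.3} {b3.2}

Connectivity passes through glued beta-boundaries; trace each wire chain.
through alpha, on inputs (b2, b1): {out.1, out.2, b2.1} {out.3, b1.2} {b1.1} {b1.3} {b2.2, b2.3} (out.j = stage outer ports)
through beta, on inputs (b3, b2, b1): {out.1} {out.2} {out.3, b2.1} {b1.1} {b1.2} {b1.3} {b2.2, b2.3} {b3.1, b3.3} {b3.2} (out.j = stage outer ports)


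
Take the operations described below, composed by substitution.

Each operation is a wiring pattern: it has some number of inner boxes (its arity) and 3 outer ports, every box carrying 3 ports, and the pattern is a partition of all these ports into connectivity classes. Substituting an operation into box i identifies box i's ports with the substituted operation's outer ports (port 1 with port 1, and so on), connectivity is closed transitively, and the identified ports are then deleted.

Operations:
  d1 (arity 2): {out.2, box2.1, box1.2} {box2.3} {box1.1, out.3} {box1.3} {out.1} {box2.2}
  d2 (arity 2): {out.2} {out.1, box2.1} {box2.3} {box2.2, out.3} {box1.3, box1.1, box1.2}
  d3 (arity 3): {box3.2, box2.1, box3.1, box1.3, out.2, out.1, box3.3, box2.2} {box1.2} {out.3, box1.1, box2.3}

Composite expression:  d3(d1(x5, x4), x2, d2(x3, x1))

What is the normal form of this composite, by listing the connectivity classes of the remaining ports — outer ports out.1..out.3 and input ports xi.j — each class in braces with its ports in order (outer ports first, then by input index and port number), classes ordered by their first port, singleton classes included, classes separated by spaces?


{out.1, out.2, x1.1, x1.2, x2.1, x2.2, x5.1} {out.3, x2.3} {x1.3} {x3.1, x3.2, x3.3} {x4.1, x5.2} {x4.2} {x4.3} {x5.3}

Reachability decides: close wires over d3-identified ports.
the subtree at d1 composes to {out.1} {out.2, x4.1, x5.2} {out.3, x5.1} {x4.2} {x4.3} {x5.3} on (x5, x4); out.j = own outer ports
the subtree at d2 composes to {out.1, x1.1} {out.2} {out.3, x1.2} {x1.3} {x3.1, x3.2, x3.3} on (x3, x1); out.j = own outer ports
the subtree at d3 composes to {out.1, out.2, x1.1, x1.2, x2.1, x2.2, x5.1} {out.3, x2.3} {x1.3} {x3.1, x3.2, x3.3} {x4.1, x5.2} {x4.2} {x4.3} {x5.3} on (x5, x4, x2, x3, x1); out.j = own outer ports


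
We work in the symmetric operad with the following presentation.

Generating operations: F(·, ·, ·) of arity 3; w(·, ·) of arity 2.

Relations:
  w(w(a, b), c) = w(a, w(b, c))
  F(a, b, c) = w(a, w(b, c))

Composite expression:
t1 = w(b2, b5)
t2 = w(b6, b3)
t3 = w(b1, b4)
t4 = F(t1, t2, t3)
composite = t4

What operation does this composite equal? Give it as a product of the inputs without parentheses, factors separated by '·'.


Associativity of F dissolves the nesting; only the b-input order survives.
w(b2, b5) reduces to b2 · b5
w(b6, b3) reduces to b6 · b3
w(b1, b4) reduces to b1 · b4
F(w(b2, b5), w(b6, b3), w(b1, b4)) reduces to b2 · b5 · b6 · b3 · b1 · b4

b2 · b5 · b6 · b3 · b1 · b4


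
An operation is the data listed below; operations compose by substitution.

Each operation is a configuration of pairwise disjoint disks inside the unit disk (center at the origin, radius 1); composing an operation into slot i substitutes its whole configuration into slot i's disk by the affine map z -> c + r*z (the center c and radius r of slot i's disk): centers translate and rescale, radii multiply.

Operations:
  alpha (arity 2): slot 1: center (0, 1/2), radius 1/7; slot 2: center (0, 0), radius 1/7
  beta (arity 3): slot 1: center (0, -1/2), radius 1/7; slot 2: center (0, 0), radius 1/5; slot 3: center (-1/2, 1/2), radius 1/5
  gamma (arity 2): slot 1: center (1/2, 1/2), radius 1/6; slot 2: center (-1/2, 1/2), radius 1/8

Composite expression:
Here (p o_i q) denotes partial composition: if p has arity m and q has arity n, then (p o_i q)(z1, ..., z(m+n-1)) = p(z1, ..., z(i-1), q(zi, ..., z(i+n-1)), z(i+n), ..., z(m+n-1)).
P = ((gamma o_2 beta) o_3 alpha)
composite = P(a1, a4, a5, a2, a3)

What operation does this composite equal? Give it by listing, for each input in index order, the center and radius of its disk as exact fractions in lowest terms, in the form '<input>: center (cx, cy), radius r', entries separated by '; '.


a1: center (1/2, 1/2), radius 1/6; a2: center (-1/2, 1/2), radius 1/280; a3: center (-9/16, 9/16), radius 1/40; a4: center (-1/2, 7/16), radius 1/56; a5: center (-1/2, 41/80), radius 1/280

Only the slot chain above each a matters under gamma; compose those maps.
tracing a1 down its 1-map path: center (1/2, 1/2), radius 1/6
tracing a4 down its 2-map path: center (-1/2, 7/16), radius 1/56
tracing a5 down its 3-map path: center (-1/2, 41/80), radius 1/280
tracing a2 down its 3-map path: center (-1/2, 1/2), radius 1/280
tracing a3 down its 2-map path: center (-9/16, 9/16), radius 1/40


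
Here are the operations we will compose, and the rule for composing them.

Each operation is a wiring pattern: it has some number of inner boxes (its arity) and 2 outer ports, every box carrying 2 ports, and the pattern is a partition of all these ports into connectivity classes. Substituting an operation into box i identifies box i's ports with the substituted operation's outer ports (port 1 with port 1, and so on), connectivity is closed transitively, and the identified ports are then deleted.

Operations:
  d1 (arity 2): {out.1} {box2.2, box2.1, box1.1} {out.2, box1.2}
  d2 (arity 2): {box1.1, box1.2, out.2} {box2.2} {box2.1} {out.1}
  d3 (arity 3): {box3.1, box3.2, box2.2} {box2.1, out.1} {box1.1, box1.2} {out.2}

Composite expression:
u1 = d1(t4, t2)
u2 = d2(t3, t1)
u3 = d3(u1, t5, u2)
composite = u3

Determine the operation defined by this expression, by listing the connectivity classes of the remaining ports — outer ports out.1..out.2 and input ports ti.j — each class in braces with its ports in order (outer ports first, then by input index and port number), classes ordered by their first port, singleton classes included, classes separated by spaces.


{out.1, t5.1} {out.2} {t1.1} {t1.2} {t2.1, t2.2, t4.1} {t3.1, t3.2, t5.2} {t4.2}


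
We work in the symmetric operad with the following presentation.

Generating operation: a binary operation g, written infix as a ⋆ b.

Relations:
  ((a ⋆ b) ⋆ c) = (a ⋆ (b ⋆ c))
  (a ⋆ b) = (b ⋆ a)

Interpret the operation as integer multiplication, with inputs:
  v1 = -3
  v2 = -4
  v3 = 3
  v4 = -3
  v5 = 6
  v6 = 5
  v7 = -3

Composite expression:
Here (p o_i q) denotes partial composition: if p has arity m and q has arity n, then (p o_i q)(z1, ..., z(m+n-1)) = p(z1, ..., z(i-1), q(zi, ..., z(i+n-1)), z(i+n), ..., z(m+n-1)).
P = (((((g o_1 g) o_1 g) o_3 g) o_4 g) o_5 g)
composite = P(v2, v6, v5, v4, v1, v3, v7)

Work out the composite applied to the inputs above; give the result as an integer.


9720

(v2 ⋆ v6) = -20
(v1 ⋆ v3) = -9
(v4 ⋆ (v1 ⋆ v3)) = 27
(v5 ⋆ (v4 ⋆ (v1 ⋆ v3))) = 162
((v2 ⋆ v6) ⋆ (v5 ⋆ (v4 ⋆ (v1 ⋆ v3)))) = -3240
(((v2 ⋆ v6) ⋆ (v5 ⋆ (v4 ⋆ (v1 ⋆ v3)))) ⋆ v7) = 9720


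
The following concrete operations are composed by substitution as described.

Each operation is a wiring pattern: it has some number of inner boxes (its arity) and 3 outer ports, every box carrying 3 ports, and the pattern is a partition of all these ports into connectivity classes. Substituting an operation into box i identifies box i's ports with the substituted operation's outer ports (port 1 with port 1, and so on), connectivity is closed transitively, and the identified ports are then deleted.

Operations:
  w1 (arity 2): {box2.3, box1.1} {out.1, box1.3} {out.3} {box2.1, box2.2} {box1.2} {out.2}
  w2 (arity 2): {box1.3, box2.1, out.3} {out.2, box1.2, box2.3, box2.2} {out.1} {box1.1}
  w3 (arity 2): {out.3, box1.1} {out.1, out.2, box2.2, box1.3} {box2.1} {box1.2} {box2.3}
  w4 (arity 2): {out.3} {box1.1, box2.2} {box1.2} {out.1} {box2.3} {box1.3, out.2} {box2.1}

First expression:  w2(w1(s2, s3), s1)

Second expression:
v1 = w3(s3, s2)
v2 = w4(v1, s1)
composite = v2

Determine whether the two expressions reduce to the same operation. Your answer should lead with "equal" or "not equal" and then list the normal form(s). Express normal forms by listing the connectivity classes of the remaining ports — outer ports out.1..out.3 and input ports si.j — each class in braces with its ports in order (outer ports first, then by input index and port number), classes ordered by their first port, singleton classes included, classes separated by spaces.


not equal — first {out.1} {out.2, s1.2, s1.3} {out.3, s1.1} {s2.1, s3.3} {s2.2} {s2.3} {s3.1, s3.2}, second {out.1} {out.2, s3.1} {out.3} {s1.1} {s1.2, s2.2, s3.3} {s1.3} {s2.1} {s2.3} {s3.2}

The first composite normalizes to {out.1} {out.2, s1.2, s1.3} {out.3, s1.1} {s2.1, s3.3} {s2.2} {s2.3} {s3.1, s3.2}
The second composite normalizes to {out.1} {out.2, s3.1} {out.3} {s1.1} {s1.2, s2.2, s3.3} {s1.3} {s2.1} {s2.3} {s3.2}
No match — not equal.


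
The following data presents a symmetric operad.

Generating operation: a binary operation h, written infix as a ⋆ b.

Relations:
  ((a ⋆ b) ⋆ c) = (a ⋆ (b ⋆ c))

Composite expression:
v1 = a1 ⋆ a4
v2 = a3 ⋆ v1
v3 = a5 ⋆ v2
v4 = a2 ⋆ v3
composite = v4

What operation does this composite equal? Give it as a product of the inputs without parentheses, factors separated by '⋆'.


a2 ⋆ a5 ⋆ a3 ⋆ a1 ⋆ a4


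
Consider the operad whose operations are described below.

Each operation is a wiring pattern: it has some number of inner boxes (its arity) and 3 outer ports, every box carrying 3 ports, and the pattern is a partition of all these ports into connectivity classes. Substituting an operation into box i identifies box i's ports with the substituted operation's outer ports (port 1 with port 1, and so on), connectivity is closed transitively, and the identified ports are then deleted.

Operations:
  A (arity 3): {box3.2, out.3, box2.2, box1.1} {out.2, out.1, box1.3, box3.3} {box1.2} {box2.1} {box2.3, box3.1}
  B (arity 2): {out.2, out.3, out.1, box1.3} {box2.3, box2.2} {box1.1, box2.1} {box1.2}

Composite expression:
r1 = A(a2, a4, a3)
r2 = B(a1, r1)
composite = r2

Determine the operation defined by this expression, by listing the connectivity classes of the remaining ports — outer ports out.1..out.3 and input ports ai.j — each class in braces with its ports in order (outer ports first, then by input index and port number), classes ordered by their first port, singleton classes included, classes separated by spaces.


{out.1, out.2, out.3, a1.3} {a1.1, a2.1, a2.3, a3.2, a3.3, a4.2} {a1.2} {a2.2} {a3.1, a4.3} {a4.1}


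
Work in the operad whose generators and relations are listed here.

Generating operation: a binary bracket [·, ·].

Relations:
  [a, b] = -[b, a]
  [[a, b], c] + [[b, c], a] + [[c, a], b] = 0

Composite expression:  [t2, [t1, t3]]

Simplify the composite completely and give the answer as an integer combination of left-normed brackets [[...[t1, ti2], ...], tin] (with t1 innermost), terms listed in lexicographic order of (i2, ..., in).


A multilinear Lie element is pinned by t1-initial words (t1 innermost).
Composite bracket: [t2, [t1, t3]]
Expanding via [a, b] = ab - ba: 4 signed words (2^2 = 4).
The t1-initial words carry the normal form:
  word t1t3t2 has sign -1, contributing -[[t1, t3], t2]

-[[t1, t3], t2]


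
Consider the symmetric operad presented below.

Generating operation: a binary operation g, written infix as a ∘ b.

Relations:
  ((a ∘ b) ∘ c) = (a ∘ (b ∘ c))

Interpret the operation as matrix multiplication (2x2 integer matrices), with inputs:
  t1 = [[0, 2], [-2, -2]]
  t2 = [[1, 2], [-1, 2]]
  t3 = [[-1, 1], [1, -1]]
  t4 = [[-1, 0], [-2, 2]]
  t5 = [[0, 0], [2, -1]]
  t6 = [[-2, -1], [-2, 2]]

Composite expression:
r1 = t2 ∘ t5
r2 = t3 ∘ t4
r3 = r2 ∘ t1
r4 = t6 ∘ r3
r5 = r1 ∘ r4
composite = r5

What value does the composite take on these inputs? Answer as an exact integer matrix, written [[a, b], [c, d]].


[[-16, -24], [-16, -24]]

(t2 ∘ t5) = [[4, -2], [4, -2]]
(t3 ∘ t4) = [[-1, 2], [1, -2]]
((t3 ∘ t4) ∘ t1) = [[-4, -6], [4, 6]]
(t6 ∘ ((t3 ∘ t4) ∘ t1)) = [[4, 6], [16, 24]]
((t2 ∘ t5) ∘ (t6 ∘ ((t3 ∘ t4) ∘ t1))) = [[-16, -24], [-16, -24]]


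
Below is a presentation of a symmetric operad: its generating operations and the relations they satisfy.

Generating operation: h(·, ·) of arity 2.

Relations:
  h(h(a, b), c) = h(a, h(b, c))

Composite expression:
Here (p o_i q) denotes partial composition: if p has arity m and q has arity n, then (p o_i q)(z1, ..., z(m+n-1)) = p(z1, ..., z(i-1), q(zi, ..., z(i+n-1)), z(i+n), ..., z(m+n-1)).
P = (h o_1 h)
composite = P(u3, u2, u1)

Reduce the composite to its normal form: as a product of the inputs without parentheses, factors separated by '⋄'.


u3 ⋄ u2 ⋄ u1

Under associativity of h, the answer is the u's in reading order.
h(u3, u2) reduces to u3 ⋄ u2
h(h(u3, u2), u1) reduces to u3 ⋄ u2 ⋄ u1


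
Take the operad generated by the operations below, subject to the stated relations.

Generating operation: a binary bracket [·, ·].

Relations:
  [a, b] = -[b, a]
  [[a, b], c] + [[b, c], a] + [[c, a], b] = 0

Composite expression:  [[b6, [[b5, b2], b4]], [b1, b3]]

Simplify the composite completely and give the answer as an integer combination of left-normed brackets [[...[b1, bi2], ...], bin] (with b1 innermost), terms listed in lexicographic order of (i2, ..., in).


-[[[[[b1, b3], b2], b5], b4], b6] + [[[[[b1, b3], b4], b2], b5], b6] - [[[[[b1, b3], b4], b5], b2], b6] + [[[[[b1, b3], b5], b2], b4], b6] + [[[[[b1, b3], b6], b2], b5], b4] - [[[[[b1, b3], b6], b4], b2], b5] + [[[[[b1, b3], b6], b4], b5], b2] - [[[[[b1, b3], b6], b5], b2], b4]

A multilinear Lie element is pinned by b1-initial words (b1 innermost).
Composite bracket: [[b6, [[b5, b2], b4]], [b1, b3]]
Each bracket splits as ab - ba, giving 32 signed words (2^5 = 32).
Collect the words opening with b1:
  the word b1b3b2b5b4b6 carries sign -1 and contributes -[[[[[b1, b3], b2], b5], b4], b6]
  the word b1b3b4b2b5b6 carries sign +1 and contributes +[[[[[b1, b3], b4], b2], b5], b6]
  the word b1b3b4b5b2b6 carries sign -1 and contributes -[[[[[b1, b3], b4], b5], b2], b6]
  the word b1b3b5b2b4b6 carries sign +1 and contributes +[[[[[b1, b3], b5], b2], b4], b6]
  the word b1b3b6b2b5b4 carries sign +1 and contributes +[[[[[b1, b3], b6], b2], b5], b4]
  the word b1b3b6b4b2b5 carries sign -1 and contributes -[[[[[b1, b3], b6], b4], b2], b5]
  the word b1b3b6b4b5b2 carries sign +1 and contributes +[[[[[b1, b3], b6], b4], b5], b2]
  the word b1b3b6b5b2b4 carries sign -1 and contributes -[[[[[b1, b3], b6], b5], b2], b4]


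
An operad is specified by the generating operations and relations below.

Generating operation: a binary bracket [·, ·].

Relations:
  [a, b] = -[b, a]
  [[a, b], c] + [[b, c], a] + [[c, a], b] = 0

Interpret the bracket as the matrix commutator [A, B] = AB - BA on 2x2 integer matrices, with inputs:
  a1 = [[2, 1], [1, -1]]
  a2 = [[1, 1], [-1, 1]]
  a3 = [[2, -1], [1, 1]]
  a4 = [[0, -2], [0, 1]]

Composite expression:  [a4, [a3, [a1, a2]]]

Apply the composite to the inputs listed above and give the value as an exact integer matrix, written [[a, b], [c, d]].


[[14, -23], [-7, -14]]


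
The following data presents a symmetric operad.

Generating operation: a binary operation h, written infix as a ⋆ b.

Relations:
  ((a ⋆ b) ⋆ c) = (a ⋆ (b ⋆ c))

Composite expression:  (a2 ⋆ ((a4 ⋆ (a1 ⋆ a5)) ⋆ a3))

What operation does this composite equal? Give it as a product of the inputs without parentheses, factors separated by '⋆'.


a2 ⋆ a4 ⋆ a1 ⋆ a5 ⋆ a3

Associativity of h dissolves the nesting; only the a-input order survives.
(a1 ⋆ a5) unparenthesizes to a1 ⋆ a5
(a4 ⋆ (a1 ⋆ a5)) unparenthesizes to a4 ⋆ a1 ⋆ a5
((a4 ⋆ (a1 ⋆ a5)) ⋆ a3) unparenthesizes to a4 ⋆ a1 ⋆ a5 ⋆ a3
(a2 ⋆ ((a4 ⋆ (a1 ⋆ a5)) ⋆ a3)) unparenthesizes to a2 ⋆ a4 ⋆ a1 ⋆ a5 ⋆ a3


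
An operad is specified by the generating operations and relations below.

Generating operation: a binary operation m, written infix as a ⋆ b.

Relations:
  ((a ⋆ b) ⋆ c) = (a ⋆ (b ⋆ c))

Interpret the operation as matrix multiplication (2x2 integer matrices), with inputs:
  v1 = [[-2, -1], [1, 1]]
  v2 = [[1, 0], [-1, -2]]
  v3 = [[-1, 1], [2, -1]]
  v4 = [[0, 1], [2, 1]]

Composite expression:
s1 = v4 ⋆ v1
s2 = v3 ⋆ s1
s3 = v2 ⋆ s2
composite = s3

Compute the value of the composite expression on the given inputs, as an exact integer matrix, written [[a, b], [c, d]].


[[-4, -2], [-6, -4]]

(v4 ⋆ v1) = [[1, 1], [-3, -1]]
(v3 ⋆ (v4 ⋆ v1)) = [[-4, -2], [5, 3]]
(v2 ⋆ (v3 ⋆ (v4 ⋆ v1))) = [[-4, -2], [-6, -4]]


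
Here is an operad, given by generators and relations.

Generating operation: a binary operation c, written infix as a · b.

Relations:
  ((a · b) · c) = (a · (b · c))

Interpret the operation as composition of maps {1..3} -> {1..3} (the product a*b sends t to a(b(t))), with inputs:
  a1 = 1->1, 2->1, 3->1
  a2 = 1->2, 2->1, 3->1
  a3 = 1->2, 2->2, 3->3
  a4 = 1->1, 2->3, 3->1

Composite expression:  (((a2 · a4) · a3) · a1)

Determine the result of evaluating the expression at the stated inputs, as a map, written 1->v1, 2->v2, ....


1->1, 2->1, 3->1

(a2 · a4) = 1->2, 2->1, 3->2
((a2 · a4) · a3) = 1->1, 2->1, 3->2
(((a2 · a4) · a3) · a1) = 1->1, 2->1, 3->1


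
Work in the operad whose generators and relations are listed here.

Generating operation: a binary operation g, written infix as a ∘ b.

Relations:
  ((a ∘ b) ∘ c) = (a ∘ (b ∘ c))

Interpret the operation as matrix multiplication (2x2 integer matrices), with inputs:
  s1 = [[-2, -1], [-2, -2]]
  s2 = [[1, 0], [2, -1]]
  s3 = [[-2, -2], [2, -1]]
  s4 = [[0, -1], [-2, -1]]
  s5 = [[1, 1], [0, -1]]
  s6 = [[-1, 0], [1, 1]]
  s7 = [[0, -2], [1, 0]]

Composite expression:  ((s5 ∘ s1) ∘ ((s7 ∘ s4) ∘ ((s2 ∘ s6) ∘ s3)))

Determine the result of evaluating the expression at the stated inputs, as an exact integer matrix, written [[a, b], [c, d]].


(s5 ∘ s1) = [[-4, -3], [2, 2]]
(s7 ∘ s4) = [[4, 2], [0, -1]]
(s2 ∘ s6) = [[-1, 0], [-3, -1]]
((s2 ∘ s6) ∘ s3) = [[2, 2], [4, 7]]
((s7 ∘ s4) ∘ ((s2 ∘ s6) ∘ s3)) = [[16, 22], [-4, -7]]
((s5 ∘ s1) ∘ ((s7 ∘ s4) ∘ ((s2 ∘ s6) ∘ s3))) = [[-52, -67], [24, 30]]

[[-52, -67], [24, 30]]


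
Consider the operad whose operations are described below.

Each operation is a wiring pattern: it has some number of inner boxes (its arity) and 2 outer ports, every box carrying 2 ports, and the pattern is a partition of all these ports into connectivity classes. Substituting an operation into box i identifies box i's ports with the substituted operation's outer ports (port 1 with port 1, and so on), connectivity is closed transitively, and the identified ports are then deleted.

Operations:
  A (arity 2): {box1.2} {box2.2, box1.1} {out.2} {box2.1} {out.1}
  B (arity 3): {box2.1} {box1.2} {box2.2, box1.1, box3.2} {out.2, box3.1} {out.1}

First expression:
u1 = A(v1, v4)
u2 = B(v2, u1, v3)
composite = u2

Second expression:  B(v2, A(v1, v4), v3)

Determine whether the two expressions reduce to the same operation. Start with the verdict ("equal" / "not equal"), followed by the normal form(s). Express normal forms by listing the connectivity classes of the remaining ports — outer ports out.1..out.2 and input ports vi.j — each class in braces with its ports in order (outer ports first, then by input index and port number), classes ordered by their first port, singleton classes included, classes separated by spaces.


equal: each reduces to {out.1} {out.2, v3.1} {v1.1, v4.2} {v1.2} {v2.1, v3.2} {v2.2} {v4.1}

The first expression, normalized: {out.1} {out.2, v3.1} {v1.1, v4.2} {v1.2} {v2.1, v3.2} {v2.2} {v4.1}
The second expression, normalized: {out.1} {out.2, v3.1} {v1.1, v4.2} {v1.2} {v2.1, v3.2} {v2.2} {v4.1}
The forms coincide; equal.


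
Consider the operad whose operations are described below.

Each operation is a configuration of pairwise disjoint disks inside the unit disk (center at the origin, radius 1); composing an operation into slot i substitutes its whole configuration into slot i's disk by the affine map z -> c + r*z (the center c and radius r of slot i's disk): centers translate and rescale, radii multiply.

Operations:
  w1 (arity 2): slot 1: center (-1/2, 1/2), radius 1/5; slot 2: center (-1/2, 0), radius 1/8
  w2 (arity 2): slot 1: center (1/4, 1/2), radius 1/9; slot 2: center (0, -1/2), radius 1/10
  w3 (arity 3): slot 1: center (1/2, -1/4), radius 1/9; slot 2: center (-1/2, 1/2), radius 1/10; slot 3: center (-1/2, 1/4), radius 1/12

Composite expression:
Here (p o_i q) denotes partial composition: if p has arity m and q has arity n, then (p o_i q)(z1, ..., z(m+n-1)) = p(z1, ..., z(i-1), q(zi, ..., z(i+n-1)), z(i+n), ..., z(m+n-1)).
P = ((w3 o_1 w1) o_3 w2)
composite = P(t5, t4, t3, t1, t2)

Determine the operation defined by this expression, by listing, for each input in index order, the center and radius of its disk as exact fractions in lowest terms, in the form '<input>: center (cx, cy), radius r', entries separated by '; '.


t1: center (-1/2, 9/20), radius 1/100; t2: center (-1/2, 1/4), radius 1/12; t3: center (-19/40, 11/20), radius 1/90; t4: center (4/9, -1/4), radius 1/72; t5: center (4/9, -7/36), radius 1/45

Only the slot chain above each t matters under w3; compose those maps.
tracing t5 down its 2-map path: center (4/9, -7/36), radius 1/45
tracing t4 down its 2-map path: center (4/9, -1/4), radius 1/72
tracing t3 down its 2-map path: center (-19/40, 11/20), radius 1/90
tracing t1 down its 2-map path: center (-1/2, 9/20), radius 1/100
tracing t2 down its 1-map path: center (-1/2, 1/4), radius 1/12


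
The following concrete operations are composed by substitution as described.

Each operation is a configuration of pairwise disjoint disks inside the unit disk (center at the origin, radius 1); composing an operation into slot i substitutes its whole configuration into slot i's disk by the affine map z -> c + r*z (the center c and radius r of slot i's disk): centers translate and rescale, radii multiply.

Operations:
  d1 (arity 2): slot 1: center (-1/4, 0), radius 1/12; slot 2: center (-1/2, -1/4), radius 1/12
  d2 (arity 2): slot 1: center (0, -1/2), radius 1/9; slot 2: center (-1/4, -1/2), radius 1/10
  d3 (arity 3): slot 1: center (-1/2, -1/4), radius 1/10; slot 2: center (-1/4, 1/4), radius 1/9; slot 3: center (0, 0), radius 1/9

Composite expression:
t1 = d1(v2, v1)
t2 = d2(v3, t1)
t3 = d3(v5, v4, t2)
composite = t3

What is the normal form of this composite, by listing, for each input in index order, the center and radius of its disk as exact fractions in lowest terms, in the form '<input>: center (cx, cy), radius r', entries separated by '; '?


v1: center (-1/30, -7/120), radius 1/1080; v2: center (-11/360, -1/18), radius 1/1080; v3: center (0, -1/18), radius 1/81; v4: center (-1/4, 1/4), radius 1/9; v5: center (-1/2, -1/4), radius 1/10

Each v-disk chains the slot maps above it in d3; radii multiply.
v5 passes through 1 substitution, ending at center (-1/2, -1/4), radius 1/10
v4 passes through 1 substitution, ending at center (-1/4, 1/4), radius 1/9
v3 passes through 2 substitutions, ending at center (0, -1/18), radius 1/81
v2 passes through 3 substitutions, ending at center (-11/360, -1/18), radius 1/1080
v1 passes through 3 substitutions, ending at center (-1/30, -7/120), radius 1/1080
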